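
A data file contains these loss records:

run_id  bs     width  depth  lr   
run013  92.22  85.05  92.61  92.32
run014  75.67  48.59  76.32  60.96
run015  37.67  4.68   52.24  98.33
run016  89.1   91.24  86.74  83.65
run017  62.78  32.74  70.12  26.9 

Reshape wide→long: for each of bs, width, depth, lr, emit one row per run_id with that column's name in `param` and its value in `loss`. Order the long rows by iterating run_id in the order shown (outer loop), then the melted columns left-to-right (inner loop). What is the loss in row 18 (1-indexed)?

32.74

20 rows total (5 × 4). Row 18: index ⌊(18-1)/4⌋ = 4 into run_id → run017; (18-1) mod 4 = 1 into the melted columns → width.
So row 18 is (run017, width, 32.74); loss = 32.74.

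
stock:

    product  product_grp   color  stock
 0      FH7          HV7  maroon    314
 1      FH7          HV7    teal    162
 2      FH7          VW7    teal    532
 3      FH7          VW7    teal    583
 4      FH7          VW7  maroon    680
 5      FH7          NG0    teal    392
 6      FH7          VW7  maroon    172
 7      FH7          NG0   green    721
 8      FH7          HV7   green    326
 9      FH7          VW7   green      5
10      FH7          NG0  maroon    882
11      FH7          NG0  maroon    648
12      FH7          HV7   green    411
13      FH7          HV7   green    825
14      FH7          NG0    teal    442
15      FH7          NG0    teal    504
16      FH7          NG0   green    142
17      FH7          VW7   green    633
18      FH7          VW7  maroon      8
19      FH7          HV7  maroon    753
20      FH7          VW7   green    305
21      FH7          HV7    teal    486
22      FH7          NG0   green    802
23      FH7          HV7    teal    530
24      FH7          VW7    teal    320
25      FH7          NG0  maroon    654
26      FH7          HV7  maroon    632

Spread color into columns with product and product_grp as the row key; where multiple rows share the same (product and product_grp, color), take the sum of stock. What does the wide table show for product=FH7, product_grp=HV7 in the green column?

Rows with product=FH7, product_grp=HV7 and color=green: stock values are 326, 411, 825.
326 + 411 + 825 = 1562.

1562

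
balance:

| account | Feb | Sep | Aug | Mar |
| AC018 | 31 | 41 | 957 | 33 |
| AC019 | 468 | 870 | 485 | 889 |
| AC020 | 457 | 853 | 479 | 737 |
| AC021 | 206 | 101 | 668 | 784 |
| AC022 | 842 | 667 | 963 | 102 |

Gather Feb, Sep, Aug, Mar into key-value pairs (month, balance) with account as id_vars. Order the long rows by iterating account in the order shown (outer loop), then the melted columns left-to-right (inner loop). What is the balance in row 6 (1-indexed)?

870

20 rows total (5 × 4). Row 6: index ⌊(6-1)/4⌋ = 1 into account → AC019; (6-1) mod 4 = 1 into the melted columns → Sep.
So row 6 is (AC019, Sep, 870); balance = 870.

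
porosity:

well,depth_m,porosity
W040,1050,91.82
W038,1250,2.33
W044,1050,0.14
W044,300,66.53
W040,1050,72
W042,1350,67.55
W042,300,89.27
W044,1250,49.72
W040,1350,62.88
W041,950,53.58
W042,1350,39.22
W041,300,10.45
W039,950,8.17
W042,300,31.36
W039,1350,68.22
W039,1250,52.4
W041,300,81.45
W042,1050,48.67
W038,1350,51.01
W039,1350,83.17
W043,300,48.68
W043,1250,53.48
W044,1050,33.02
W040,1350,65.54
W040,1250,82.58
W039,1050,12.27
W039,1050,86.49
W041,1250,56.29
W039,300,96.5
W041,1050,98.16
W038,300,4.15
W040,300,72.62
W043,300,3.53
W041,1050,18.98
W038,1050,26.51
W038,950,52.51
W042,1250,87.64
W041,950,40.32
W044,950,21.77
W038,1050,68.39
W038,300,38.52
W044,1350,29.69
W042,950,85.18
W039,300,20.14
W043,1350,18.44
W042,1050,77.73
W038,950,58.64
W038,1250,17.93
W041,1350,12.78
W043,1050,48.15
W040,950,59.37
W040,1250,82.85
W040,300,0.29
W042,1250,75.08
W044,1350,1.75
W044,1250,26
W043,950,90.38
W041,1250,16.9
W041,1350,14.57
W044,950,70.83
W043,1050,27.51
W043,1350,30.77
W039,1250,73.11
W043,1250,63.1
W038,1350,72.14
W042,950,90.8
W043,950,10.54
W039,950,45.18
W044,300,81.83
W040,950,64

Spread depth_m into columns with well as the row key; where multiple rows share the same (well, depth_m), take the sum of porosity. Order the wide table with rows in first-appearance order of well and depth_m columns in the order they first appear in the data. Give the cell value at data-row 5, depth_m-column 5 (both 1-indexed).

With rows in first-appearance order of well, row 5 is well=W041. depth_m columns in first-appearance order: 1050, 1250, 300, 1350, 950; column 5 is 950.
Long rows with well=W041, depth_m=950: 53.58 + 40.32 = 93.90.

93.90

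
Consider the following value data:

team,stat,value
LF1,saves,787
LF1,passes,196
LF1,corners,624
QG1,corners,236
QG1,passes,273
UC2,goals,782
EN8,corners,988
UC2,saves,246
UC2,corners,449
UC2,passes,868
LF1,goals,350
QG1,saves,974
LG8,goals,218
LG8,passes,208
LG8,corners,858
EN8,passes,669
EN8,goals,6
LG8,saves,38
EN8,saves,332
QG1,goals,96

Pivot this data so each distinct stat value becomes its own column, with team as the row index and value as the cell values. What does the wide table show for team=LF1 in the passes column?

Wide layout: rows indexed by team, columns are the 4 distinct stat values (saves, passes, corners, goals).
Cell (team=LF1, stat=passes) draws from the long row where team=LF1 and stat=passes, which has value=196.

196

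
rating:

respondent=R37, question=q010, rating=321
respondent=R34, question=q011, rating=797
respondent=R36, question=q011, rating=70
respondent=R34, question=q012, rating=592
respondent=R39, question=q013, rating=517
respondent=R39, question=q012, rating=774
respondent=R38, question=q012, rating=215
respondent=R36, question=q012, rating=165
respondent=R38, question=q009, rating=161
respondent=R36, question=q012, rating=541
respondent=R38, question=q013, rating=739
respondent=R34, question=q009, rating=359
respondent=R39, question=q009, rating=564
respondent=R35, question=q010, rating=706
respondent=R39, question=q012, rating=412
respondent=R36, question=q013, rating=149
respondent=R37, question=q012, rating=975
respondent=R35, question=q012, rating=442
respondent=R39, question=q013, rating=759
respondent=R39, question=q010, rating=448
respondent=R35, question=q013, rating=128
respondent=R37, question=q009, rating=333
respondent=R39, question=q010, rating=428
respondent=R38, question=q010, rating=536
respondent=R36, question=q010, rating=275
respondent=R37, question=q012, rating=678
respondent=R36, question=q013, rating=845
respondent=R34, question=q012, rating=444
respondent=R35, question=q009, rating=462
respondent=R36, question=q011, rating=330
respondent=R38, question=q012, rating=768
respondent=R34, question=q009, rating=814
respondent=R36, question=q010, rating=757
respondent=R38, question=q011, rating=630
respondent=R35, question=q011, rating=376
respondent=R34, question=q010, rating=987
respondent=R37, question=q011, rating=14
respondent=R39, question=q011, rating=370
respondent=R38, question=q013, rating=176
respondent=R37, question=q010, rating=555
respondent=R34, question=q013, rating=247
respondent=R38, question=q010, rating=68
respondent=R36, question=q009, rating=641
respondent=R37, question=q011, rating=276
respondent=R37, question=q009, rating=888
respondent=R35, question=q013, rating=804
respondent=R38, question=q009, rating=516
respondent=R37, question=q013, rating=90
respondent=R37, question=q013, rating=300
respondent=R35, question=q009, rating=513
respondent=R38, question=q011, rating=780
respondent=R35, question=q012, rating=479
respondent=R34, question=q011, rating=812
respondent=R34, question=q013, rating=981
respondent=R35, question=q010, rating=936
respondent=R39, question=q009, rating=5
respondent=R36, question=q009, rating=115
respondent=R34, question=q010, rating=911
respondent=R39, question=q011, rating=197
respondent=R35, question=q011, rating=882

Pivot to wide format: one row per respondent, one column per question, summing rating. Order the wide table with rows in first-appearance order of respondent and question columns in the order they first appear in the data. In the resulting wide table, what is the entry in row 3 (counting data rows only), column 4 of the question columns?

994

With rows in first-appearance order of respondent, row 3 is respondent=R36. question columns in first-appearance order: q010, q011, q012, q013, q009; column 4 is q013.
Long rows with respondent=R36, question=q013: 149 + 845 = 994.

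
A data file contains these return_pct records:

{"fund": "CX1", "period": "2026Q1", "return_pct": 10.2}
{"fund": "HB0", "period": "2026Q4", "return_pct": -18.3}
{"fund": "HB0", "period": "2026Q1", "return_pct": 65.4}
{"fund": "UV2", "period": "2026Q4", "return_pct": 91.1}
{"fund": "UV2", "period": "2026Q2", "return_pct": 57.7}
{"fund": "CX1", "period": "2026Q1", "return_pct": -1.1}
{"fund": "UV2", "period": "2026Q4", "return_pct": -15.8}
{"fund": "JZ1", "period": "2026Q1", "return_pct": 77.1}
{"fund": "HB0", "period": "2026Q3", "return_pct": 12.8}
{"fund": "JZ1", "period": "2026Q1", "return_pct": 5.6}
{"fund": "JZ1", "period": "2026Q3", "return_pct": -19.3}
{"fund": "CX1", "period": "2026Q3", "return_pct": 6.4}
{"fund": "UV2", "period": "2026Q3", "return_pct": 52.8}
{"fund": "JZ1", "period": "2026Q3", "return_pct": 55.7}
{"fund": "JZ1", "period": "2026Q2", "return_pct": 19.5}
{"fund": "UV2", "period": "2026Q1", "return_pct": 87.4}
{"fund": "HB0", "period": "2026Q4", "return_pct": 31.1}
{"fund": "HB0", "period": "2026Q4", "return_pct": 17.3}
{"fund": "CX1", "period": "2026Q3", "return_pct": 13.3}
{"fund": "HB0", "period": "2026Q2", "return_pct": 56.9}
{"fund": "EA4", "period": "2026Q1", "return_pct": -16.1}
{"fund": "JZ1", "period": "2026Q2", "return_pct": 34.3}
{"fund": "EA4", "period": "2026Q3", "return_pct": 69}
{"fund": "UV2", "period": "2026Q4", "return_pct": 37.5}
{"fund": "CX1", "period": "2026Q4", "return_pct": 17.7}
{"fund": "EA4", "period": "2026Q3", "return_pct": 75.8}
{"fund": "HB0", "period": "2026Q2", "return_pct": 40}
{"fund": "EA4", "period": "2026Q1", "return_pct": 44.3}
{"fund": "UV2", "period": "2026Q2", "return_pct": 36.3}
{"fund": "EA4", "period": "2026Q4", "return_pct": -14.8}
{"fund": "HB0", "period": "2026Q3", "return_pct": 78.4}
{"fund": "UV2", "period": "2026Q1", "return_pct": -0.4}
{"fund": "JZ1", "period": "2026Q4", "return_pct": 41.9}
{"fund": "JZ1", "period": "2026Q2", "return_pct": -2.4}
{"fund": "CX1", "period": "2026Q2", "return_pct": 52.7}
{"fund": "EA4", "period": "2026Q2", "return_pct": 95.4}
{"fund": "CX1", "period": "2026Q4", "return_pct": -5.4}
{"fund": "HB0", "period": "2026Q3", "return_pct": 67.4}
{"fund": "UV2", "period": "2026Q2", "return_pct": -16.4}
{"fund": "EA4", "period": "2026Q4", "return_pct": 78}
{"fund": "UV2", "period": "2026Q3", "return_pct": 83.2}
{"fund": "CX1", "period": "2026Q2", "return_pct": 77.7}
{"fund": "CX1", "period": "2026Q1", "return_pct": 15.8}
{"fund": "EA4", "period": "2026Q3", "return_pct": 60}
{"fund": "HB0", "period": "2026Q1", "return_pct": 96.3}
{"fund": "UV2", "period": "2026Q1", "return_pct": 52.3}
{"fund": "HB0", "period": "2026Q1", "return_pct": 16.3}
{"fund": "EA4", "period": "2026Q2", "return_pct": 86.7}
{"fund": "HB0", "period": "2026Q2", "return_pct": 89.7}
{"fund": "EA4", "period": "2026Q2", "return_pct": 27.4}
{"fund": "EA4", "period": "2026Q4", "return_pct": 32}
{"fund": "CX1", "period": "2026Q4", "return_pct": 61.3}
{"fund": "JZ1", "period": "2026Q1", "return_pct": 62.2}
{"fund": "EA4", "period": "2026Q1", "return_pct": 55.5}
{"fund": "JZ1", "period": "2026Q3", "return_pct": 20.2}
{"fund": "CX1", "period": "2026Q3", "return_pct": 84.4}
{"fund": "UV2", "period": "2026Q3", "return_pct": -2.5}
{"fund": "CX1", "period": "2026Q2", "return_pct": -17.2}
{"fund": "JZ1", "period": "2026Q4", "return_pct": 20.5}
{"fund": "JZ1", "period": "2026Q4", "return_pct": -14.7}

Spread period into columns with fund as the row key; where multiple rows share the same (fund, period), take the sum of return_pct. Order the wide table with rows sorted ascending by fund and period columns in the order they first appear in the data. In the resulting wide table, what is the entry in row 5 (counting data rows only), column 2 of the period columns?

112.8

With rows sorted ascending by fund, row 5 is fund=UV2. period columns in first-appearance order: 2026Q1, 2026Q4, 2026Q2, 2026Q3; column 2 is 2026Q4.
Long rows with fund=UV2, period=2026Q4: 91.1 + -15.8 + 37.5 = 112.8.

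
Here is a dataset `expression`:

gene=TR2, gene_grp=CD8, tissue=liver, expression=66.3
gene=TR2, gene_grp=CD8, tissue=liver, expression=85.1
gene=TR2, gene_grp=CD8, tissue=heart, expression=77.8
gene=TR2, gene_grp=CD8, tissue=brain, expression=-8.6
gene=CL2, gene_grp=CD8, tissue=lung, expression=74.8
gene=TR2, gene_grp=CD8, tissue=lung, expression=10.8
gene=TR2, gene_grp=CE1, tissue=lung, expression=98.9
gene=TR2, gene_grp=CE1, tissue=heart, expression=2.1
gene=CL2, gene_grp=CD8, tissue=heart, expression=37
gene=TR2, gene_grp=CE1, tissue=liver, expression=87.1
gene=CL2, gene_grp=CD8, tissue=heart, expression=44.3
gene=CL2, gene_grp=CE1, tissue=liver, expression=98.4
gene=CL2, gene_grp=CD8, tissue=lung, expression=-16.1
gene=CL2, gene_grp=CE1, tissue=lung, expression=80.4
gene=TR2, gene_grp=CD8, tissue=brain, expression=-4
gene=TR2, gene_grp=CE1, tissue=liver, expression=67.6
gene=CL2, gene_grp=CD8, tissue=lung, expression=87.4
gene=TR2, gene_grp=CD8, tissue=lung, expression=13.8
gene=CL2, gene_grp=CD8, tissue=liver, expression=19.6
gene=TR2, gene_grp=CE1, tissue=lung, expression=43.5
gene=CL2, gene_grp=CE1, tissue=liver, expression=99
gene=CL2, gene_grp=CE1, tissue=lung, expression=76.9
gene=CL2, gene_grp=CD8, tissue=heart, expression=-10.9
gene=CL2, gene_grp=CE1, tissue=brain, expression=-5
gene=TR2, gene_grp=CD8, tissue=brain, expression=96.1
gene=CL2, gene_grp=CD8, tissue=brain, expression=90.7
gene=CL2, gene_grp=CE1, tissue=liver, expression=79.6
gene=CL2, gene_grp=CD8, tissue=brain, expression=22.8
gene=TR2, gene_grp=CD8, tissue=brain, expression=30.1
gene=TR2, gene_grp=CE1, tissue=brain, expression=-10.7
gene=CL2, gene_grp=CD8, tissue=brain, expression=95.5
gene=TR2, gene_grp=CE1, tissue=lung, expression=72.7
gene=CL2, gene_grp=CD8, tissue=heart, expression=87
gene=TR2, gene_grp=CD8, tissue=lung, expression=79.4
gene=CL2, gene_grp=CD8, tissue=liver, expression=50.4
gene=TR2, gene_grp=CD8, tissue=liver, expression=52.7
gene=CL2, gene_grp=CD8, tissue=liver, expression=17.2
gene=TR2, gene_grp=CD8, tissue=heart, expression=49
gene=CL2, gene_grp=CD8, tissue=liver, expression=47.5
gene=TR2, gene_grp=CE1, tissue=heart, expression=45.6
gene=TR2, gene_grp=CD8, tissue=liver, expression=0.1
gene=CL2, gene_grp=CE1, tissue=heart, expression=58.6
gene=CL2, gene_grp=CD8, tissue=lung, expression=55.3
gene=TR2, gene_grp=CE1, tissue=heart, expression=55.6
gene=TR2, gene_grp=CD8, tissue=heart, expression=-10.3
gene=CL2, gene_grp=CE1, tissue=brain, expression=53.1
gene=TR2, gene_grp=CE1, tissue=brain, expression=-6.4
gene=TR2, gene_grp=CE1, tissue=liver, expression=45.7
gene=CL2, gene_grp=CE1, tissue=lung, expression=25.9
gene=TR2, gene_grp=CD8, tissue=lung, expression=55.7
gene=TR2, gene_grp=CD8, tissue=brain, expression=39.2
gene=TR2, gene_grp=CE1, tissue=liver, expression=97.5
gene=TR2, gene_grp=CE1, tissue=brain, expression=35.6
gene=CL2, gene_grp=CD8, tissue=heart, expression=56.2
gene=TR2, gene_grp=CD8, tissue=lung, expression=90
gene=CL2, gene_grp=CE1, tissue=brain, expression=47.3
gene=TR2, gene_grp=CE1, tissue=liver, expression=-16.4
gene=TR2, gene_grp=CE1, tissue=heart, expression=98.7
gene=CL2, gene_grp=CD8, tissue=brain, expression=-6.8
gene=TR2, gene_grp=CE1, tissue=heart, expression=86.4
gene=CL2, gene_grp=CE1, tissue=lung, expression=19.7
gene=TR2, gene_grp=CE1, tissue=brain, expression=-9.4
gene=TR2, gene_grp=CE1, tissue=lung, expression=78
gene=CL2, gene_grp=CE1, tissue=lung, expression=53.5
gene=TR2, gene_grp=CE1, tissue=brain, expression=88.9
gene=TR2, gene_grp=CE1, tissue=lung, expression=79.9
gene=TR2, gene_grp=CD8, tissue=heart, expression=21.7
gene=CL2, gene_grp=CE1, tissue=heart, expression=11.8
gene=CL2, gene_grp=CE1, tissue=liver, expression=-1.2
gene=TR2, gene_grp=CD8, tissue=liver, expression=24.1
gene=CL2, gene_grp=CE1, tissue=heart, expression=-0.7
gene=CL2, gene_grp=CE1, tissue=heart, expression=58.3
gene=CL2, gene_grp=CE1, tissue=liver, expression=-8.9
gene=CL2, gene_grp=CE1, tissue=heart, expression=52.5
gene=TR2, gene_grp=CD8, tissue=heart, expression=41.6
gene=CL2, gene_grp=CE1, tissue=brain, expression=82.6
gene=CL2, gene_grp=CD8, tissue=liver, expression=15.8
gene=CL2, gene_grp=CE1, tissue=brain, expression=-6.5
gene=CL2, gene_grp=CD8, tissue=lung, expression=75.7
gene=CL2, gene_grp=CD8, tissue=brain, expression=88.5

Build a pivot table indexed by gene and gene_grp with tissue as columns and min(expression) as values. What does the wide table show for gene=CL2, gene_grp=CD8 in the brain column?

Rows with gene=CL2, gene_grp=CD8 and tissue=brain: expression values are 90.7, 22.8, 95.5, -6.8, 88.5.
min(90.7, 22.8, 95.5, -6.8, 88.5) = -6.8.

-6.8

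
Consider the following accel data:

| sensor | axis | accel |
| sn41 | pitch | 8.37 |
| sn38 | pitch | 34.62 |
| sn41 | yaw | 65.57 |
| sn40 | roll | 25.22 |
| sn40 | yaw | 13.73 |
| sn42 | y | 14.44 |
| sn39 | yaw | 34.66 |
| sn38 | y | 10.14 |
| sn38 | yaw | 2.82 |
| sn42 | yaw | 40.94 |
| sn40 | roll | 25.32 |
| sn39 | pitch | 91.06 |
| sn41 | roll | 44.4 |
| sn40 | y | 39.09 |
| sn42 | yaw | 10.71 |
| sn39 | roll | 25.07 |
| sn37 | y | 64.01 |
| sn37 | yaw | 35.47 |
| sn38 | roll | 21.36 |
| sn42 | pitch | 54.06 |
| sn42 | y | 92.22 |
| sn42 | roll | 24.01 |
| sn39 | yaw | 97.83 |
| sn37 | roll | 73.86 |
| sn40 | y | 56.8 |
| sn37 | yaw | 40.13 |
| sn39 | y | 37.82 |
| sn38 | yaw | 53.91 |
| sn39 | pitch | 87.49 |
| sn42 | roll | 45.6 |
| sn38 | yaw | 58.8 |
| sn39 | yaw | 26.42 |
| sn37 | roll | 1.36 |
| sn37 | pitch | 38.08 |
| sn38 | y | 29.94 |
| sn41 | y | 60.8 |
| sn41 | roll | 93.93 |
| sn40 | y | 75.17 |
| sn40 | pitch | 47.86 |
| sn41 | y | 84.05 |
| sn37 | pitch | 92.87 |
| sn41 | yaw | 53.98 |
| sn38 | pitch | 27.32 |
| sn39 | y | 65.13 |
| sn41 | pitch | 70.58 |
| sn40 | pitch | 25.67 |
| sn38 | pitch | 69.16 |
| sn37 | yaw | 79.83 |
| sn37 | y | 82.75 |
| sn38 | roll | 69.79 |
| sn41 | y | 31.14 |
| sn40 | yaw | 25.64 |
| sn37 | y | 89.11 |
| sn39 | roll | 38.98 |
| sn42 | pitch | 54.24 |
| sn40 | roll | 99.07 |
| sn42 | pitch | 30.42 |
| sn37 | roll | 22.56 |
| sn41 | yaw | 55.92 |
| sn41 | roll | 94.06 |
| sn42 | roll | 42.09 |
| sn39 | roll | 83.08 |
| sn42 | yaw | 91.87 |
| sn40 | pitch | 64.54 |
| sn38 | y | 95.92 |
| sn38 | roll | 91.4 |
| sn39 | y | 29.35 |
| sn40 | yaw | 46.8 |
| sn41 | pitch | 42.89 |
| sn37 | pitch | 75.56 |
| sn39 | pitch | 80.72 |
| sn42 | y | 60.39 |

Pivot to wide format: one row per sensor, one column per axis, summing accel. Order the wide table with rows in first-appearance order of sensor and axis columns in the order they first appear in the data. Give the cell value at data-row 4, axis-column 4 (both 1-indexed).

167.05

With rows in first-appearance order of sensor, row 4 is sensor=sn42. axis columns in first-appearance order: pitch, yaw, roll, y; column 4 is y.
Long rows with sensor=sn42, axis=y: 14.44 + 92.22 + 60.39 = 167.05.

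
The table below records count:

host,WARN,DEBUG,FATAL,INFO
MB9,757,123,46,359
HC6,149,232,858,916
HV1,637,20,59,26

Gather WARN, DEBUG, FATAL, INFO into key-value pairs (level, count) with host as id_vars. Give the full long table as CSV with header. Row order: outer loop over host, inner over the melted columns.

host,level,count
MB9,WARN,757
MB9,DEBUG,123
MB9,FATAL,46
MB9,INFO,359
HC6,WARN,149
HC6,DEBUG,232
HC6,FATAL,858
HC6,INFO,916
HV1,WARN,637
HV1,DEBUG,20
HV1,FATAL,59
HV1,INFO,26

Each (host, column) pair becomes one row: 3 × 4 = 12 rows.
For example, (MB9, WARN) → count=757.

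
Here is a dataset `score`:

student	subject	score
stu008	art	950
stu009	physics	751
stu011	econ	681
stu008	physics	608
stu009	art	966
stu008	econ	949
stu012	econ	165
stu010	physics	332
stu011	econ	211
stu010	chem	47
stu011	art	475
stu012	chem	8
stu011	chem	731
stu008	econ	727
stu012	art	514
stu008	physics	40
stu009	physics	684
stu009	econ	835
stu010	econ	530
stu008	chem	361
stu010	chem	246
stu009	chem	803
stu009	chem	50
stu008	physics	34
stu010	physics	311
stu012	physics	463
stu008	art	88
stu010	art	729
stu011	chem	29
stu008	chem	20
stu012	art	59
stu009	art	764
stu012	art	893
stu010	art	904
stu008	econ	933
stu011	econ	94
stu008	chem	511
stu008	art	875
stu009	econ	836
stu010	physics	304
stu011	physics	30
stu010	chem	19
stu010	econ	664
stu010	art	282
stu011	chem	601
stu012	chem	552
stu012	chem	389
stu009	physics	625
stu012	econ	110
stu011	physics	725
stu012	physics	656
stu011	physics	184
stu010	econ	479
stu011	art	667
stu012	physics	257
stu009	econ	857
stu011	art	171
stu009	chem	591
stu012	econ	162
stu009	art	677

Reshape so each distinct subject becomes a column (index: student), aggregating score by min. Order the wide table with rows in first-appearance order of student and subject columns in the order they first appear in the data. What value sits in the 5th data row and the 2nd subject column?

With rows in first-appearance order of student, row 5 is student=stu010. subject columns in first-appearance order: art, physics, econ, chem; column 2 is physics.
Long rows with student=stu010, subject=physics: min(332, 311, 304) = 304.

304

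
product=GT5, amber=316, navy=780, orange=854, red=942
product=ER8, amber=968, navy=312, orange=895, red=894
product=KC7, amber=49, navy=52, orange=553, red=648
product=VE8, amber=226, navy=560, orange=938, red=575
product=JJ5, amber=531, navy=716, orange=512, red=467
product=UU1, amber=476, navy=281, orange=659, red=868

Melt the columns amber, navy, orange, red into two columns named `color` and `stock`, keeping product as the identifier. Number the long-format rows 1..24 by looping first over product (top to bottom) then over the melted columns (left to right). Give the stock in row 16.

575

24 rows total (6 × 4). Row 16: index ⌊(16-1)/4⌋ = 3 into product → VE8; (16-1) mod 4 = 3 into the melted columns → red.
So row 16 is (VE8, red, 575); stock = 575.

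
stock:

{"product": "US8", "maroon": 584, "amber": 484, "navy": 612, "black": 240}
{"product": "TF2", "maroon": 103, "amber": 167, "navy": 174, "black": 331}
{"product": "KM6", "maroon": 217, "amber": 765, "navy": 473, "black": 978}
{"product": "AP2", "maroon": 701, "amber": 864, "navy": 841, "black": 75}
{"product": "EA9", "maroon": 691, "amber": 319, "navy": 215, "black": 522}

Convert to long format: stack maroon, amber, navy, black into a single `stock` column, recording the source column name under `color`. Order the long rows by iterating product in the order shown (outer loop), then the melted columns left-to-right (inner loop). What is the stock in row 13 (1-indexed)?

701

20 rows total (5 × 4). Row 13: index ⌊(13-1)/4⌋ = 3 into product → AP2; (13-1) mod 4 = 0 into the melted columns → maroon.
So row 13 is (AP2, maroon, 701); stock = 701.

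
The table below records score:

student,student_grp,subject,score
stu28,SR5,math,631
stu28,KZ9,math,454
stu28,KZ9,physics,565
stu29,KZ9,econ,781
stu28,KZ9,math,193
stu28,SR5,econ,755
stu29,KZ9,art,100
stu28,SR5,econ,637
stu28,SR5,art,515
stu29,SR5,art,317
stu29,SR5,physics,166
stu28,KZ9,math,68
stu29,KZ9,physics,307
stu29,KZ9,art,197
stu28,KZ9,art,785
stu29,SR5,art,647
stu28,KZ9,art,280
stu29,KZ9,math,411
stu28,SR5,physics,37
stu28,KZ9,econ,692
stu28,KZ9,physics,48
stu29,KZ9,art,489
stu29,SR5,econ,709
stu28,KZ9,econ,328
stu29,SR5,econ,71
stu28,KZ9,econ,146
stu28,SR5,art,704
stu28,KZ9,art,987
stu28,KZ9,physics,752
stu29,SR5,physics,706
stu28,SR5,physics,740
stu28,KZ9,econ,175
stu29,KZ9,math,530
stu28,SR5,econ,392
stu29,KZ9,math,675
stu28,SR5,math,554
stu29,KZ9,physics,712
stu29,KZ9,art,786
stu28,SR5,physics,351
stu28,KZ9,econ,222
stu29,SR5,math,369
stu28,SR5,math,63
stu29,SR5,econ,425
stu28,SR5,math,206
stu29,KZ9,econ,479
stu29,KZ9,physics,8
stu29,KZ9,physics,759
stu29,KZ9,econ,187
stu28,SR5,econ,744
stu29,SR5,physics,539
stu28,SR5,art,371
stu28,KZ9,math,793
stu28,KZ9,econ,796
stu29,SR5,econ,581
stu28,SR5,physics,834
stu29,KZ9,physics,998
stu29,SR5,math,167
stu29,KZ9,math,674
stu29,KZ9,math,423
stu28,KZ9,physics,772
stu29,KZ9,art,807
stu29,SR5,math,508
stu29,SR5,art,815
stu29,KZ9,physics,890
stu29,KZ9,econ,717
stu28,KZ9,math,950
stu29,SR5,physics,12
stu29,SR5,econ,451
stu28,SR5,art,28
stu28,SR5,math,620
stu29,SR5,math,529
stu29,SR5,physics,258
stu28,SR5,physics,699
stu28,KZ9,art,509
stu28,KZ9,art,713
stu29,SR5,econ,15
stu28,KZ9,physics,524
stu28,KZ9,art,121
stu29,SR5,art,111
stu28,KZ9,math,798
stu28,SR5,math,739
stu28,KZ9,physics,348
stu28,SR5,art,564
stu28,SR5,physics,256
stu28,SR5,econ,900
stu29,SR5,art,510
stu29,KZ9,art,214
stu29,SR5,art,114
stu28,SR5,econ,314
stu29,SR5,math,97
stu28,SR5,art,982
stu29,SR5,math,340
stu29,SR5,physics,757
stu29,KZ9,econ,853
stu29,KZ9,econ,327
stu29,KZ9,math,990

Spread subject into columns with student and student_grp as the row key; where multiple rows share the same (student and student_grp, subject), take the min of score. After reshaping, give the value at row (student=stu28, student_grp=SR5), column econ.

Rows with student=stu28, student_grp=SR5 and subject=econ: score values are 755, 637, 392, 744, 900, 314.
min(755, 637, 392, 744, 900, 314) = 314.

314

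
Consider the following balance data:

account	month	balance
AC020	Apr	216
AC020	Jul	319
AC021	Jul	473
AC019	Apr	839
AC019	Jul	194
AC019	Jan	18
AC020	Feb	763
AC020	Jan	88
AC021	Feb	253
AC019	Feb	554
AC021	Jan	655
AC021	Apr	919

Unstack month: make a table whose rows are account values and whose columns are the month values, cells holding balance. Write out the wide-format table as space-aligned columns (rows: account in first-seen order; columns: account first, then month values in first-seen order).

account  Apr  Jul  Jan  Feb
AC020    216  319  88   763
AC021    919  473  655  253
AC019    839  194  18   554

Columns: account plus the 4 distinct month values (Apr, Jul, Jan, Feb).
For example, row AC020 column Apr takes balance=216 from the long row (AC020, Apr).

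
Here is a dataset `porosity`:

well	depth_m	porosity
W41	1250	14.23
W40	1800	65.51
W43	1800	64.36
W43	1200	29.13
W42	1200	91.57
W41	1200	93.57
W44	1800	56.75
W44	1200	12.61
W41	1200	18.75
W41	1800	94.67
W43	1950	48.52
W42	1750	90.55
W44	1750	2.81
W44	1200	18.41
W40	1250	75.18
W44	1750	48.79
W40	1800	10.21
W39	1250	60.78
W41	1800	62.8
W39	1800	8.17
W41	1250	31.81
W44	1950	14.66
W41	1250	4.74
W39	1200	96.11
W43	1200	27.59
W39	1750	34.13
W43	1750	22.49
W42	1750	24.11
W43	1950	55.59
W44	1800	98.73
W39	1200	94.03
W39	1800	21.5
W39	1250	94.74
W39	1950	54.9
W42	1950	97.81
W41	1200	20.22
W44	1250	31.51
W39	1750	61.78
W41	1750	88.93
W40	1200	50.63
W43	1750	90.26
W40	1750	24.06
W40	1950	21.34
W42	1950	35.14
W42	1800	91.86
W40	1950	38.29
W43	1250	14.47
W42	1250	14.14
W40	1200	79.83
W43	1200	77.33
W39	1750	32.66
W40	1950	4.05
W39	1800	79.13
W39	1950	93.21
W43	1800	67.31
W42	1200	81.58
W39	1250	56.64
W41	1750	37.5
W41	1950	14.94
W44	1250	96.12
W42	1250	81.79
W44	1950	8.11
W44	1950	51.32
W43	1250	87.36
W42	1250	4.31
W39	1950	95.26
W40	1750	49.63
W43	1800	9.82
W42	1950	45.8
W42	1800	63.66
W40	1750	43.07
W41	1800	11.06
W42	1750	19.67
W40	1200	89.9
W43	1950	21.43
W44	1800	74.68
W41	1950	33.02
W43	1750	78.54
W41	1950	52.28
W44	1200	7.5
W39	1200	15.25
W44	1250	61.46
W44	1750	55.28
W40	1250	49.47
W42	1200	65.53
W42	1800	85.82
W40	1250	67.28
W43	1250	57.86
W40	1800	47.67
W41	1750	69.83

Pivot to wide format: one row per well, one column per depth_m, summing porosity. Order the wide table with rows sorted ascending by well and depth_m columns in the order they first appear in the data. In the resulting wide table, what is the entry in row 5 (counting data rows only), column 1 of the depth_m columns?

159.69

With rows sorted ascending by well, row 5 is well=W43. depth_m columns in first-appearance order: 1250, 1800, 1200, 1950, 1750; column 1 is 1250.
Long rows with well=W43, depth_m=1250: 14.47 + 87.36 + 57.86 = 159.69.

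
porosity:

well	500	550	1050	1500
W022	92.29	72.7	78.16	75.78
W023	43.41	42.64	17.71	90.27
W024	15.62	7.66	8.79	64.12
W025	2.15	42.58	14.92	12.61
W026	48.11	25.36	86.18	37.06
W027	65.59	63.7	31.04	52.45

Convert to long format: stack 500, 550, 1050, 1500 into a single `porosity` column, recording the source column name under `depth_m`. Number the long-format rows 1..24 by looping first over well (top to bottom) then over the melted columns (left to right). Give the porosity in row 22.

24 rows total (6 × 4). Row 22: index ⌊(22-1)/4⌋ = 5 into well → W027; (22-1) mod 4 = 1 into the melted columns → 550.
So row 22 is (W027, 550, 63.7); porosity = 63.7.

63.7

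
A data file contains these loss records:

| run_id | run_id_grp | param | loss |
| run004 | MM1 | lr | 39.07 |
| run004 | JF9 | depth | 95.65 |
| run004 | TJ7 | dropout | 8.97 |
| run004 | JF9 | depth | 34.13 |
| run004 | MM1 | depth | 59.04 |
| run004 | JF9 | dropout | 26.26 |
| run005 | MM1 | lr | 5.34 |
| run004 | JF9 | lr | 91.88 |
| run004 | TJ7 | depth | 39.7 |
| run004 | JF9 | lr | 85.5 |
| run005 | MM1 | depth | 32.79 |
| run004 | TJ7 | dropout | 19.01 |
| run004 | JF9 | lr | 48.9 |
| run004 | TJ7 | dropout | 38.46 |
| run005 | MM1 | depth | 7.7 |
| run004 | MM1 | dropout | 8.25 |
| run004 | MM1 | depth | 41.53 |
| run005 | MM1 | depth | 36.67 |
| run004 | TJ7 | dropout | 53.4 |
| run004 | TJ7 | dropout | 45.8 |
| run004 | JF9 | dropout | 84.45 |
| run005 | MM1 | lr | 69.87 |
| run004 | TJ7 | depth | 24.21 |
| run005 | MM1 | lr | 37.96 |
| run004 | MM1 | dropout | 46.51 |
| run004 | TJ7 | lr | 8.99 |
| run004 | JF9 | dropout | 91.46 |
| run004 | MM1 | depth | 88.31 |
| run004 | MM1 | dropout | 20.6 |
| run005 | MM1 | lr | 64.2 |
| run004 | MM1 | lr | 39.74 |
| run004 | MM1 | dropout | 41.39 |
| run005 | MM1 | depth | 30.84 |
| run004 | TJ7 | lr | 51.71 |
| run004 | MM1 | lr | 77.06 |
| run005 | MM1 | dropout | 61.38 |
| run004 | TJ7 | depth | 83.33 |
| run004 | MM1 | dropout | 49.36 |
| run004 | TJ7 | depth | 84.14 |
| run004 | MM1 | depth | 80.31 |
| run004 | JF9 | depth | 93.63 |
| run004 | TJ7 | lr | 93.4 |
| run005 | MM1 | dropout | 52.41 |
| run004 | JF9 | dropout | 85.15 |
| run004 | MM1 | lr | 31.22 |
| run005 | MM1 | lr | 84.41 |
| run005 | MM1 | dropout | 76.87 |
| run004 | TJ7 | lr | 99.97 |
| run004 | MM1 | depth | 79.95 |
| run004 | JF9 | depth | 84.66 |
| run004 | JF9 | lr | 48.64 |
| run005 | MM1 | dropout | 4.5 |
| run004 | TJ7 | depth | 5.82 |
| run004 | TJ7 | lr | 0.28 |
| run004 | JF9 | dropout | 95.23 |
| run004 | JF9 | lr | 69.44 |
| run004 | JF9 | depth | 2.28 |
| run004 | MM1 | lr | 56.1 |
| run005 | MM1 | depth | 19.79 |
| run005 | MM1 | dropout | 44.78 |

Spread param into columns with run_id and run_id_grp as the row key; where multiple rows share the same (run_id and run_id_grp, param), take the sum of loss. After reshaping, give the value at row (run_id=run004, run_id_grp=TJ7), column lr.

254.35

Rows with run_id=run004, run_id_grp=TJ7 and param=lr: loss values are 8.99, 51.71, 93.4, 99.97, 0.28.
8.99 + 51.71 + 93.4 + 99.97 + 0.28 = 254.35.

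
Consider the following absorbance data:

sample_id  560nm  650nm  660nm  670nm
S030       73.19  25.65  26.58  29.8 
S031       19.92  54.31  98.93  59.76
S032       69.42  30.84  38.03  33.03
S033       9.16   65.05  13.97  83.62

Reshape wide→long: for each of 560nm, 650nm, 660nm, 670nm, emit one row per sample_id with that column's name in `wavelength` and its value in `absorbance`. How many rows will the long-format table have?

16

4 sample_id values × 4 melted columns = 16 rows.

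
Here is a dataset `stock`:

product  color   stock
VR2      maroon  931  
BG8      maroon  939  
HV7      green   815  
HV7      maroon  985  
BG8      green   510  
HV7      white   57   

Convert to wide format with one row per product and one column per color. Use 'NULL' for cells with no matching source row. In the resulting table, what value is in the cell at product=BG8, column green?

The long row with product=BG8, color=green has stock=510.

510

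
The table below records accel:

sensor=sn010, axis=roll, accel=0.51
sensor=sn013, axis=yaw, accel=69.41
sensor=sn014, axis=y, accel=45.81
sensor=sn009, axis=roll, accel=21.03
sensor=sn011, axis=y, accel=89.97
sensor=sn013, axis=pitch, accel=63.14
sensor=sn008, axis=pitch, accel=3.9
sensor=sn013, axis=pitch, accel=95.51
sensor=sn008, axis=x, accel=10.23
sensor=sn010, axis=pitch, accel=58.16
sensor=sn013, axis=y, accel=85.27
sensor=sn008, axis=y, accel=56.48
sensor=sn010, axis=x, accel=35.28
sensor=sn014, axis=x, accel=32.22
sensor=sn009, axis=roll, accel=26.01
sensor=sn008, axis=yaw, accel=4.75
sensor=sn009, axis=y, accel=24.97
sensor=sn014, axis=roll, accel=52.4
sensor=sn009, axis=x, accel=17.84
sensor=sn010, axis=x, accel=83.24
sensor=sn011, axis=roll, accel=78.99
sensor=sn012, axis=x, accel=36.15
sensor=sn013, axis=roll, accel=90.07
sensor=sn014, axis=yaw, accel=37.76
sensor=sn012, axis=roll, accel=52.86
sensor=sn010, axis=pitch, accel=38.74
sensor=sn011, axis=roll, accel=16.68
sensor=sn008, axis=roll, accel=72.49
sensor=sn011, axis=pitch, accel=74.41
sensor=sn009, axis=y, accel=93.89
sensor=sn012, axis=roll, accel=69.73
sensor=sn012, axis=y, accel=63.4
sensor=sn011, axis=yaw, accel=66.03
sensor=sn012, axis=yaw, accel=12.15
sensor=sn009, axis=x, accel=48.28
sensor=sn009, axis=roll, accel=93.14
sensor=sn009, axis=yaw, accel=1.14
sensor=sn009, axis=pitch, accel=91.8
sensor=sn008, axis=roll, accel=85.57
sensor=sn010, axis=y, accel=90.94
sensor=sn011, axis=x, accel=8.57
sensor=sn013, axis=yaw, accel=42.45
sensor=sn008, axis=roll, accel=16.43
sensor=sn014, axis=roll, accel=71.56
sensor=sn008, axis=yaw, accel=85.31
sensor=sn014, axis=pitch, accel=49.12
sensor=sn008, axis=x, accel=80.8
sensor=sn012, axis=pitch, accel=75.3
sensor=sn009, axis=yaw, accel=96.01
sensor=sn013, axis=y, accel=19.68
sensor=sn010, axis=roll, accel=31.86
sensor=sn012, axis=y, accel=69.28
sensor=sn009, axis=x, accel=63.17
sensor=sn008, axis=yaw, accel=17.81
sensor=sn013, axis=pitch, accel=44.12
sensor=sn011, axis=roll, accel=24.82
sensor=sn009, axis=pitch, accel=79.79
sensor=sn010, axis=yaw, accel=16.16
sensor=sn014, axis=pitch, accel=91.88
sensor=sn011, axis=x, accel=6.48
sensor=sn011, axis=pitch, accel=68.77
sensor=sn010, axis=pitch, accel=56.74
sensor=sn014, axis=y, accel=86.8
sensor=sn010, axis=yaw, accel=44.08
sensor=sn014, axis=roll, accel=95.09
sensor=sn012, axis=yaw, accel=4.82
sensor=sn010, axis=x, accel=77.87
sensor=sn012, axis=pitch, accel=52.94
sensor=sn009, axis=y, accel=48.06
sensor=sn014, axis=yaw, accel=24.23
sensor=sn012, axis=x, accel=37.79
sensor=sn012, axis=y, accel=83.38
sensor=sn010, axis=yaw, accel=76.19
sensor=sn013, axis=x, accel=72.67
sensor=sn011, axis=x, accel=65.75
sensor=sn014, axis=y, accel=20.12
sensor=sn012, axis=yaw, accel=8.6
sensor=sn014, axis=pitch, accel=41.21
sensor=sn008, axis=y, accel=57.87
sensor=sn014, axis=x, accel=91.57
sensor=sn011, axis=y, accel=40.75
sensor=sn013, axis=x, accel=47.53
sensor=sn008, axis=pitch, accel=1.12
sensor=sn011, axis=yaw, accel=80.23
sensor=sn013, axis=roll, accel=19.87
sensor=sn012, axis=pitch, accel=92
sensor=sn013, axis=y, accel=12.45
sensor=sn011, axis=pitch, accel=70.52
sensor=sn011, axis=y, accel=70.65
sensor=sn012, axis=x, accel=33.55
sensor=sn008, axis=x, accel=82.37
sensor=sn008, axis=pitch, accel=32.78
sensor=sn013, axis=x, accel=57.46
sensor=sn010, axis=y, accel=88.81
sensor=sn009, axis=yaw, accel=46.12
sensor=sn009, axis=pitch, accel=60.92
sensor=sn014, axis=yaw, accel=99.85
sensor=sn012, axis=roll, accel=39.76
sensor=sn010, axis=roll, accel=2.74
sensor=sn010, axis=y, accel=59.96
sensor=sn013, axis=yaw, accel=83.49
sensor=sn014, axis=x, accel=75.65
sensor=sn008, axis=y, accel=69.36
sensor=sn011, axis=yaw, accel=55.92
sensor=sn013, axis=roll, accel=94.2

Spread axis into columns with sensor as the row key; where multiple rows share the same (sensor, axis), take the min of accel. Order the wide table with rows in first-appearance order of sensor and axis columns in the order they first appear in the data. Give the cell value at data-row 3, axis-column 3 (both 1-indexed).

20.12

With rows in first-appearance order of sensor, row 3 is sensor=sn014. axis columns in first-appearance order: roll, yaw, y, pitch, x; column 3 is y.
Long rows with sensor=sn014, axis=y: min(45.81, 86.8, 20.12) = 20.12.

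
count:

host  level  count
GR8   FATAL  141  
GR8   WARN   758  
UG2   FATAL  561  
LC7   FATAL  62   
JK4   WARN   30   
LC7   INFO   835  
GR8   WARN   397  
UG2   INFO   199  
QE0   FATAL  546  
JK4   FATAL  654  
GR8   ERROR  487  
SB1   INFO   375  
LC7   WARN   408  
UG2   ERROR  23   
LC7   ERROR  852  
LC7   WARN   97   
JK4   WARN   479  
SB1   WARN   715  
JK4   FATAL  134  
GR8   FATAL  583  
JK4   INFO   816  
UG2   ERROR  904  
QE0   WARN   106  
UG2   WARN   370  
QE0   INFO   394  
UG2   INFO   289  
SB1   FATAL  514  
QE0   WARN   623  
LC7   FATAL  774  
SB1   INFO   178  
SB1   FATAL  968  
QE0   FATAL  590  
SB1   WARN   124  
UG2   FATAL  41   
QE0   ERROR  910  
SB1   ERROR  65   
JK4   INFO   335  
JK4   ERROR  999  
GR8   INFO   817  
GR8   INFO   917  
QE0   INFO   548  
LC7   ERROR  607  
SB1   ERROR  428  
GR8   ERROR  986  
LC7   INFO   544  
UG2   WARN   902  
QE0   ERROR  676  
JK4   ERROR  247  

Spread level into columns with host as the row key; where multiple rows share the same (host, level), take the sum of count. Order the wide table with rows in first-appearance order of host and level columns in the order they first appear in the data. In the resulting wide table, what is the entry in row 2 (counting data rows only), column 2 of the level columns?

With rows in first-appearance order of host, row 2 is host=UG2. level columns in first-appearance order: FATAL, WARN, INFO, ERROR; column 2 is WARN.
Long rows with host=UG2, level=WARN: 370 + 902 = 1272.

1272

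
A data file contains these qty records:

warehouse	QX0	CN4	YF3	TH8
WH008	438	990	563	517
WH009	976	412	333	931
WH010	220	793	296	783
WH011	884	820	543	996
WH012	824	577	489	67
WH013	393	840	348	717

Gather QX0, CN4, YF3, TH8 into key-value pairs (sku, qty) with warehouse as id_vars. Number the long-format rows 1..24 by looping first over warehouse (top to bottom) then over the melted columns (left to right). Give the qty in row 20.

24 rows total (6 × 4). Row 20: index ⌊(20-1)/4⌋ = 4 into warehouse → WH012; (20-1) mod 4 = 3 into the melted columns → TH8.
So row 20 is (WH012, TH8, 67); qty = 67.

67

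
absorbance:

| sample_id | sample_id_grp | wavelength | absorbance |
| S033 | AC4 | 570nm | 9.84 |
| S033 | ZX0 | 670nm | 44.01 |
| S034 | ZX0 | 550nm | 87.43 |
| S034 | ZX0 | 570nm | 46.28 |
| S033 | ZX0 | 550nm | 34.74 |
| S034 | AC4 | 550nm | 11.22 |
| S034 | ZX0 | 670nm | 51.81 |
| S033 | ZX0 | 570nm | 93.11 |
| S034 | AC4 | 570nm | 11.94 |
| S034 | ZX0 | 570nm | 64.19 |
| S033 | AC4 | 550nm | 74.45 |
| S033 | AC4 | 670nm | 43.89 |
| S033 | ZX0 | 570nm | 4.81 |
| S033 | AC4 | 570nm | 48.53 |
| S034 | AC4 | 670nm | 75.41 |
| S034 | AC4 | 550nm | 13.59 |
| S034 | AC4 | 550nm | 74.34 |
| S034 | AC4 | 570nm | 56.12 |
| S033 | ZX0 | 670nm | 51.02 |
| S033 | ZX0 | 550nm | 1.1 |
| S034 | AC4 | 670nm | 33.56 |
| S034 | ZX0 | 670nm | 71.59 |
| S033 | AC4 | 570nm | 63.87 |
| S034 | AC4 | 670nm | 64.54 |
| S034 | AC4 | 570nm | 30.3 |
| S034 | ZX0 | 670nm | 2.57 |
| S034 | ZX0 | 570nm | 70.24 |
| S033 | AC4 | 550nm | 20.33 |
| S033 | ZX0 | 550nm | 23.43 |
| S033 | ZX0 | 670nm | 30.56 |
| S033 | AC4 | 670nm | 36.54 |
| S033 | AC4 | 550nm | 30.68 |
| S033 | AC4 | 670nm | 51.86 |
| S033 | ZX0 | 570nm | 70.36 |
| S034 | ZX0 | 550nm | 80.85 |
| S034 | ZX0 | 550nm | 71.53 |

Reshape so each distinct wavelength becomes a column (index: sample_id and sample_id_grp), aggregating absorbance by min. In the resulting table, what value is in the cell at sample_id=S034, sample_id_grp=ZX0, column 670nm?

2.57

Rows with sample_id=S034, sample_id_grp=ZX0 and wavelength=670nm: absorbance values are 51.81, 71.59, 2.57.
min(51.81, 71.59, 2.57) = 2.57.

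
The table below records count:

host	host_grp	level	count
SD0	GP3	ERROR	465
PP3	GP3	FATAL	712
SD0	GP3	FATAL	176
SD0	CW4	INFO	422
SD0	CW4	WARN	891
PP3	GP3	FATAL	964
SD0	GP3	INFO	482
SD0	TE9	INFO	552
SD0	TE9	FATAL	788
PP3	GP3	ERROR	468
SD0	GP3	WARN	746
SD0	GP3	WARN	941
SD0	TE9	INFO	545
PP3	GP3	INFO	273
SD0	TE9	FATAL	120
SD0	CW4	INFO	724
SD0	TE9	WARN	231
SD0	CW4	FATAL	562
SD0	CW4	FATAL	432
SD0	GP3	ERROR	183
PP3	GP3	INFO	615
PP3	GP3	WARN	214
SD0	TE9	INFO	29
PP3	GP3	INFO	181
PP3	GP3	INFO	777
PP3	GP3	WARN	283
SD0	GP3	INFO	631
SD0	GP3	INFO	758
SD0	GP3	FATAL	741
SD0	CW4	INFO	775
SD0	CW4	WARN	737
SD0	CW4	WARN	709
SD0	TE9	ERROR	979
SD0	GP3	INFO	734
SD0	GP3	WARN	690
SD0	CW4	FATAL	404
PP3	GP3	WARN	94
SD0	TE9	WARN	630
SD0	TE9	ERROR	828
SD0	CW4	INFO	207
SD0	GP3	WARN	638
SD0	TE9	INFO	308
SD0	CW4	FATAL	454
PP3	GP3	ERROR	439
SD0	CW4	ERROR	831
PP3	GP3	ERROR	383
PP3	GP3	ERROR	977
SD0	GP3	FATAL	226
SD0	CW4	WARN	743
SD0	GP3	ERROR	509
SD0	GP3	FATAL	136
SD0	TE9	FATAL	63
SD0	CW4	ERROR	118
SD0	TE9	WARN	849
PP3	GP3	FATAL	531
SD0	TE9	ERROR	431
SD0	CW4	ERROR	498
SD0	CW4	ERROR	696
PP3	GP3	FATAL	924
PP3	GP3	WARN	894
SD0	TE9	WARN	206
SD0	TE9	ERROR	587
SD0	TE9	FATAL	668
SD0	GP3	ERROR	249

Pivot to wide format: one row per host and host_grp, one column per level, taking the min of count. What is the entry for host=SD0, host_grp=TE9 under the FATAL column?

Rows with host=SD0, host_grp=TE9 and level=FATAL: count values are 788, 120, 63, 668.
min(788, 120, 63, 668) = 63.

63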